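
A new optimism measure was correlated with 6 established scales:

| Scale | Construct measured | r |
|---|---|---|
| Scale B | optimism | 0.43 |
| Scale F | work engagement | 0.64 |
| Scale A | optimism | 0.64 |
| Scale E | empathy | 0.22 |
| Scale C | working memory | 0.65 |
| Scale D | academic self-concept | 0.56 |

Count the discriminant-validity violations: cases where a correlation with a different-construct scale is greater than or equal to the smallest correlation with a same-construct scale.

3

Convergent (same construct = optimism): Scale B, Scale A.
Smallest convergent = 0.43. Discriminant values: 0.64, 0.22, 0.65, 0.56; count ≥ 0.43 → 3.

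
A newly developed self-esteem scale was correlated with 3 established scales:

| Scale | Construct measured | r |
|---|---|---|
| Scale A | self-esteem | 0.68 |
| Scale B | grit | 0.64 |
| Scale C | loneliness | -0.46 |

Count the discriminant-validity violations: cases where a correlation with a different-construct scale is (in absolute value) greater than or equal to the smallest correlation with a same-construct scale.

0

Convergent (same construct = self-esteem): Scale A.
Smallest convergent = 0.68. Discriminant |r|: 0.64, 0.46; count ≥ 0.68 → 0.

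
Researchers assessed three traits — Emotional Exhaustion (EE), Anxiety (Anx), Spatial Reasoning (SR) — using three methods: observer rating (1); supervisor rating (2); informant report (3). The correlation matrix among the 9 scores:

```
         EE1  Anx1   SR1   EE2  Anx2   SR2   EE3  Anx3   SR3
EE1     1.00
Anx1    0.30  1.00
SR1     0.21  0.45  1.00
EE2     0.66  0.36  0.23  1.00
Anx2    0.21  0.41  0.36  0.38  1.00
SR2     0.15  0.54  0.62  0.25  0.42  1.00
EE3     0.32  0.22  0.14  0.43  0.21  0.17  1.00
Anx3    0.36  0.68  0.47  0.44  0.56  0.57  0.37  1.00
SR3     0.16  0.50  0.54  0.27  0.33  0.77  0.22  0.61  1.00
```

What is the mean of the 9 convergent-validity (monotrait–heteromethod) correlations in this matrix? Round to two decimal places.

Convergent values: 0.66, 0.32, 0.43, 0.41, 0.68, 0.56, 0.62, 0.54, 0.77; mean = 4.99/9 = 0.55.

0.55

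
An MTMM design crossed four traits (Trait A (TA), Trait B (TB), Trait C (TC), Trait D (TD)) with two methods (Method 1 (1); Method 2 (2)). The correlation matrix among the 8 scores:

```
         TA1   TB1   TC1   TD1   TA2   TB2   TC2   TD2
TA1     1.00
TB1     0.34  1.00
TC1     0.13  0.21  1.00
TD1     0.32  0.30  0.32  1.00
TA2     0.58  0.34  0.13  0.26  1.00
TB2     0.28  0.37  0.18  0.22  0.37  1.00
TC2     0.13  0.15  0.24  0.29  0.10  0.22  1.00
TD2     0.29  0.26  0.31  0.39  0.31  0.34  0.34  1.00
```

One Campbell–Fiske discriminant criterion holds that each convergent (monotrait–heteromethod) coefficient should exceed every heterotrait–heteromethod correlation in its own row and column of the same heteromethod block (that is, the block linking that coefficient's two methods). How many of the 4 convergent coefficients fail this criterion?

Each convergent coefficient versus the relevant comparison correlations:
TA (methods 1·2): 0.58 vs {0.28, 0.34, 0.13, 0.13, 0.29, 0.26} → pass.
TB (methods 1·2): 0.37 vs {0.34, 0.28, 0.15, 0.18, 0.26, 0.22} → pass.
TC (methods 1·2): 0.24 vs {0.13, 0.13, 0.18, 0.15, 0.31, 0.29} → fail.
TD (methods 1·2): 0.39 vs {0.26, 0.29, 0.22, 0.26, 0.29, 0.31} → pass.
1 of 4 fail.

1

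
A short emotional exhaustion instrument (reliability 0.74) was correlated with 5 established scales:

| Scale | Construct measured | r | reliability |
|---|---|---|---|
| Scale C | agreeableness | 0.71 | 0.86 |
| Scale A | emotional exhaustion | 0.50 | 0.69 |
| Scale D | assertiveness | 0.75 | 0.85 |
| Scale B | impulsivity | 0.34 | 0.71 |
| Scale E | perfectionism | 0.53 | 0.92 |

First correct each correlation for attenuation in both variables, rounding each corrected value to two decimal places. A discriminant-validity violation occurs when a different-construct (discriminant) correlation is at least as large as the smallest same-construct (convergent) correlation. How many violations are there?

Disattenuated r (r / √(r_scale · r_new)):
  Scale C (disc): 0.71 / √(0.86·0.74) = 0.89
  Scale A (conv): 0.50 / √(0.69·0.74) = 0.70
  Scale D (disc): 0.75 / √(0.85·0.74) = 0.95
  Scale B (disc): 0.34 / √(0.71·0.74) = 0.47
  Scale E (disc): 0.53 / √(0.92·0.74) = 0.64
Smallest convergent = 0.70. Discriminant values: 0.89, 0.95, 0.47, 0.64; count ≥ 0.70 → 2.

2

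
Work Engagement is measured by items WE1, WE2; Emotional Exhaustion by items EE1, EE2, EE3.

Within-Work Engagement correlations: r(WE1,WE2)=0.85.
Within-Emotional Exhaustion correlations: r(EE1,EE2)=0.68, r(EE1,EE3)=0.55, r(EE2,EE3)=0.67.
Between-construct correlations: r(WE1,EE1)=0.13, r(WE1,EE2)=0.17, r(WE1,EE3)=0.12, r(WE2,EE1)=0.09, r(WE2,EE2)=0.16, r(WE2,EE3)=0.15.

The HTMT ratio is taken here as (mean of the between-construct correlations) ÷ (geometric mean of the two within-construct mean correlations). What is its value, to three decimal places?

0.186

Mean heterotrait r = 0.82/6 = 0.1367.
Mean within-WE = 0.85/1 = 0.8500; mean within-EE = 1.90/3 = 0.6333.
Geometric mean = √(0.8500 × 0.6333) = 0.7337.
HTMT = 0.1367 / 0.7337 = 0.186.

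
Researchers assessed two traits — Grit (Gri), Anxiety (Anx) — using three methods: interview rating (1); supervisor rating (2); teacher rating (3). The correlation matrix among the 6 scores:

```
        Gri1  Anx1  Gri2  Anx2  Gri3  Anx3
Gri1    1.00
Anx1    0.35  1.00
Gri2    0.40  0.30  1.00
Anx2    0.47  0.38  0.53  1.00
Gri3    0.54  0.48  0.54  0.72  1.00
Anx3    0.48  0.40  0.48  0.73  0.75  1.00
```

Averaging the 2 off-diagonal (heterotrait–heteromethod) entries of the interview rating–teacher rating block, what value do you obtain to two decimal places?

HTHM values (method 1 × method 3): 0.48, 0.48; mean = 0.96/2 = 0.48.

0.48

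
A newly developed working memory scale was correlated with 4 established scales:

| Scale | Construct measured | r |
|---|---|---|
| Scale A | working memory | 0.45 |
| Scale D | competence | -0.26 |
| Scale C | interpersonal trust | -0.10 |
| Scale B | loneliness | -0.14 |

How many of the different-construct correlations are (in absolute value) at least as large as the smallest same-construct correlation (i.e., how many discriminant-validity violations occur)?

Convergent (same construct = working memory): Scale A.
Smallest convergent = 0.45. Discriminant |r|: 0.26, 0.10, 0.14; count ≥ 0.45 → 0.

0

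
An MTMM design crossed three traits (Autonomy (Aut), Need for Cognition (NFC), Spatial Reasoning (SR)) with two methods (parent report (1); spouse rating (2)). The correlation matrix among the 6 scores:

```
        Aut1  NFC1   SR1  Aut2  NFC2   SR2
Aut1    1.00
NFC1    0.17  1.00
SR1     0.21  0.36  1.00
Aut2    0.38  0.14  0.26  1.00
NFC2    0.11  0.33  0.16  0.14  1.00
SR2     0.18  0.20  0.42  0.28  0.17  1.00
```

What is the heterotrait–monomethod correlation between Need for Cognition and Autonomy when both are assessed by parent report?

Different traits, same method: r(NFC1, Aut1) = 0.17.

0.17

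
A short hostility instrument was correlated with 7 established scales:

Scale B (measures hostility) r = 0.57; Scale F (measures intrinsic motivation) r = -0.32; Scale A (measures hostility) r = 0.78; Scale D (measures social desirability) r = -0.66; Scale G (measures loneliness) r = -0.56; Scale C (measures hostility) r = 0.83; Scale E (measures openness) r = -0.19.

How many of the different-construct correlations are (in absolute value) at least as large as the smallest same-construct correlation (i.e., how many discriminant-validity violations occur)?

Convergent (same construct = hostility): Scale B, Scale A, Scale C.
Smallest convergent = 0.57. Discriminant |r|: 0.32, 0.66, 0.56, 0.19; count ≥ 0.57 → 1.

1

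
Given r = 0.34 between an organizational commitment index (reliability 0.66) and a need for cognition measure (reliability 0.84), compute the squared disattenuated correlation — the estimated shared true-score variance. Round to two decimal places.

0.21

Disattenuated r = 0.34 / √(0.66 × 0.84) = 0.34 / 0.7446 = 0.4566.
Shared true-score variance = 0.4566² = 0.2085 ≈ 0.21.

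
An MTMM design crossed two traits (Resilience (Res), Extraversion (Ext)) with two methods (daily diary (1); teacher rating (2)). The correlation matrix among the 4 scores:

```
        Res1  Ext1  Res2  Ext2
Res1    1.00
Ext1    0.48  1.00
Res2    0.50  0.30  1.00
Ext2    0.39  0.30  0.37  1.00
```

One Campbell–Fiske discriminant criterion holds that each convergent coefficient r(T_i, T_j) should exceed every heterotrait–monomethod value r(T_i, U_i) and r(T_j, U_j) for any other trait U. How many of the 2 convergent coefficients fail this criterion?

Checking each validity diagonal entry against its comparison values:
Res (methods 1·2): 0.50 vs {0.48, 0.37} → pass.
Ext (methods 1·2): 0.30 vs {0.48, 0.37} → fail.
1 of 2 fail.

1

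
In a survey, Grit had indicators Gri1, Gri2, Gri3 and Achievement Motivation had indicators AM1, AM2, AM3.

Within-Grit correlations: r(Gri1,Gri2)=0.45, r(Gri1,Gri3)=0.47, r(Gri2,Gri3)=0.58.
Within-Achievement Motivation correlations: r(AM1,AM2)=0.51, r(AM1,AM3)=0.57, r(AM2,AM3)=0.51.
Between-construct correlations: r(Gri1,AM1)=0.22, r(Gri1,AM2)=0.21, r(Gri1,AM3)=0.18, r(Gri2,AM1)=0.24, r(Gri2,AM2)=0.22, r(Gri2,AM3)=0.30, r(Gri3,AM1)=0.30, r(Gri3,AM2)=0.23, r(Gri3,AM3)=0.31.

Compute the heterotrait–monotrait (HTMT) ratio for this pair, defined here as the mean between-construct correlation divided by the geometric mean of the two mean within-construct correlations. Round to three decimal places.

0.477

Mean between = 2.21/9 = 0.2456.
Mean within-Gri = 1.50/3 = 0.5000; mean within-AM = 1.59/3 = 0.5300.
Geometric mean = √(0.5000 × 0.5300) = 0.5148.
HTMT = 0.2456 / 0.5148 = 0.477.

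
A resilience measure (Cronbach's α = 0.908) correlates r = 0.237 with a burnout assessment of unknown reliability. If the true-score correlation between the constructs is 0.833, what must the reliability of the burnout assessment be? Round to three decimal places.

0.089

r_true = r_obs / √(r_xx · r_yy) ⇒ 0.833 = 0.237 / √(0.908 · r_yy).
√(0.908 · r_yy) = 0.237 / 0.833 = 0.2845; 0.908 · r_yy = 0.0809; r_yy = 0.0809 / 0.908 ≈ 0.089.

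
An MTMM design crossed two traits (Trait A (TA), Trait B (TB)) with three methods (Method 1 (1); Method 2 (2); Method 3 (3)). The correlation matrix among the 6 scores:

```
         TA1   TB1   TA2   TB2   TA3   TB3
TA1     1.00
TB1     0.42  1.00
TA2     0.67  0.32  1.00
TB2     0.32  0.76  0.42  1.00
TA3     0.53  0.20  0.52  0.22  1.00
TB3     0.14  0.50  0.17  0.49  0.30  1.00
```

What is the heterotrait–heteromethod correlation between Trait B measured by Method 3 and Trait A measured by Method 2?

0.17

Different traits and methods: r(TB3, TA2) = 0.17.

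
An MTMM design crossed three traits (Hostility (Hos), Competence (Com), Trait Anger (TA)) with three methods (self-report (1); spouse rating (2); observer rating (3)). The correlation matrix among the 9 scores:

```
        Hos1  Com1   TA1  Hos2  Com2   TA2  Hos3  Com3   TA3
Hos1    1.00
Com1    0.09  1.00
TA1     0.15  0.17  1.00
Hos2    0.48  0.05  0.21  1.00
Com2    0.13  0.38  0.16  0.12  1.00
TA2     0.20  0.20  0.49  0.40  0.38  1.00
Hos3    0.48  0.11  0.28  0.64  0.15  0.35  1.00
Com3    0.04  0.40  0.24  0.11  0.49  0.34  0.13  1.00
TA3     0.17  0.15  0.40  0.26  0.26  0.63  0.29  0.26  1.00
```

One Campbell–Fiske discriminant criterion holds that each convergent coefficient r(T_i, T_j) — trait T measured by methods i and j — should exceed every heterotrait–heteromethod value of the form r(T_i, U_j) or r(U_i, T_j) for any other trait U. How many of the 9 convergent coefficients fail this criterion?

Convergent coefficients and their comparison sets:
Hos (methods 1·2): 0.48 vs {0.13, 0.05, 0.20, 0.21} → pass.
Hos (methods 1·3): 0.48 vs {0.04, 0.11, 0.17, 0.28} → pass.
Hos (methods 2·3): 0.64 vs {0.11, 0.15, 0.26, 0.35} → pass.
Com (methods 1·2): 0.38 vs {0.05, 0.13, 0.20, 0.16} → pass.
Com (methods 1·3): 0.40 vs {0.11, 0.04, 0.15, 0.24} → pass.
Com (methods 2·3): 0.49 vs {0.15, 0.11, 0.26, 0.34} → pass.
TA (methods 1·2): 0.49 vs {0.21, 0.20, 0.16, 0.20} → pass.
TA (methods 1·3): 0.40 vs {0.28, 0.17, 0.24, 0.15} → pass.
TA (methods 2·3): 0.63 vs {0.35, 0.26, 0.34, 0.26} → pass.
0 of 9 fail.

0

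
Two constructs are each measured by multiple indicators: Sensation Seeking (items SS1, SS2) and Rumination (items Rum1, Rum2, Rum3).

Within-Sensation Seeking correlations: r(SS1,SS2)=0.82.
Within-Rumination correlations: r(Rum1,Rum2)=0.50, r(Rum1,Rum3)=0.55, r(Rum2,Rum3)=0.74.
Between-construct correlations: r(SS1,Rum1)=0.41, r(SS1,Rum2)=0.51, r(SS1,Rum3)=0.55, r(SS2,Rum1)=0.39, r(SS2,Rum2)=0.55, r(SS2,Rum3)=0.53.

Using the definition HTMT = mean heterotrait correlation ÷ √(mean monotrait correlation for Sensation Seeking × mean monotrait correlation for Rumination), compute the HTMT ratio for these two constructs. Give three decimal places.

0.701

Between-construct mean = 2.94/6 = 0.4900.
Mean within-SS = 0.82/1 = 0.8200; mean within-Rum = 1.79/3 = 0.5967.
Geometric mean = √(0.8200 × 0.5967) = 0.6995.
HTMT = 0.4900 / 0.6995 = 0.701.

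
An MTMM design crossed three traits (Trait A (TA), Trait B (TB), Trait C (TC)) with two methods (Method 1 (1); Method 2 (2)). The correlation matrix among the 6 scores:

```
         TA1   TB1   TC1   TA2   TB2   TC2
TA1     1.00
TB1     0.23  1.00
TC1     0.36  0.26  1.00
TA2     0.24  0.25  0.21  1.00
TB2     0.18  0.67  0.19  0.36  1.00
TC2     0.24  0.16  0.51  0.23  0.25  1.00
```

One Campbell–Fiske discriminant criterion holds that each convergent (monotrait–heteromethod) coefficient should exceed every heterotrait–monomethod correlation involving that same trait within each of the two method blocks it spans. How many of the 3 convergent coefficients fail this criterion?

1

Checking each validity diagonal entry against its comparison values:
TA (methods 1·2): 0.24 vs {0.23, 0.36, 0.36, 0.23} → fail.
TB (methods 1·2): 0.67 vs {0.23, 0.36, 0.26, 0.25} → pass.
TC (methods 1·2): 0.51 vs {0.36, 0.23, 0.26, 0.25} → pass.
1 of 3 fail.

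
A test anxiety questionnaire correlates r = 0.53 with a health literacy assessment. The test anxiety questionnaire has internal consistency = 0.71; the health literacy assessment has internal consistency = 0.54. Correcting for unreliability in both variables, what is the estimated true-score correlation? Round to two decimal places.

0.86

r_true = r_obs / √(r_xx · r_yy) = 0.53 / √(0.71 × 0.54) = 0.53 / √0.3834 = 0.53 / 0.6192 ≈ 0.86.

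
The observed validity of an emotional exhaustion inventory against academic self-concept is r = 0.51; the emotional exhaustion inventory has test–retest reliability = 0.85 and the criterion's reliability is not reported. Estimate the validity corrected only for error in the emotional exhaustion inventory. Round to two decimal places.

0.55

Single correction: r_c = r_obs / √r_xx = 0.51 / √0.85 = 0.51 / 0.9220 ≈ 0.55.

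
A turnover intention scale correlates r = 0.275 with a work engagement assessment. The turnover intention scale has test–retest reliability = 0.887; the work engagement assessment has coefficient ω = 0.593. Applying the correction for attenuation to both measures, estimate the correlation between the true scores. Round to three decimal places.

r_true = r_obs / √(r_xx · r_yy) = 0.275 / √(0.887 × 0.593) = 0.275 / √0.525991 = 0.275 / 0.7253 ≈ 0.379.

0.379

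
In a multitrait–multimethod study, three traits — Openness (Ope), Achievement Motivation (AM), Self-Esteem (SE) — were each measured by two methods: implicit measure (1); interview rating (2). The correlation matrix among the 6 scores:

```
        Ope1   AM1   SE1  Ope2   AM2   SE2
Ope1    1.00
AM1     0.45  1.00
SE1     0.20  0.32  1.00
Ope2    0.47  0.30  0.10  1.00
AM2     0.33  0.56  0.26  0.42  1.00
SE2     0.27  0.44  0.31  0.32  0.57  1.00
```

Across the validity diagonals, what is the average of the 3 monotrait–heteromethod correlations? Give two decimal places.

Convergent values: 0.47, 0.56, 0.31; mean = 1.34/3 = 0.45.

0.45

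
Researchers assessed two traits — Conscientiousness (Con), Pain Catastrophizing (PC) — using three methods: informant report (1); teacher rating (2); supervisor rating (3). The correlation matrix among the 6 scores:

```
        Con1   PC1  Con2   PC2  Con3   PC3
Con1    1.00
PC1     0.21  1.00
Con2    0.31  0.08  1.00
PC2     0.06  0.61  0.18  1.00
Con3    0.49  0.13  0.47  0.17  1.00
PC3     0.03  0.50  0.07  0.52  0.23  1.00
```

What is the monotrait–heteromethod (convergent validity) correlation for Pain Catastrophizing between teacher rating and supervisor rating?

Same trait (PC), different methods: r(PC2, PC3) = 0.52.

0.52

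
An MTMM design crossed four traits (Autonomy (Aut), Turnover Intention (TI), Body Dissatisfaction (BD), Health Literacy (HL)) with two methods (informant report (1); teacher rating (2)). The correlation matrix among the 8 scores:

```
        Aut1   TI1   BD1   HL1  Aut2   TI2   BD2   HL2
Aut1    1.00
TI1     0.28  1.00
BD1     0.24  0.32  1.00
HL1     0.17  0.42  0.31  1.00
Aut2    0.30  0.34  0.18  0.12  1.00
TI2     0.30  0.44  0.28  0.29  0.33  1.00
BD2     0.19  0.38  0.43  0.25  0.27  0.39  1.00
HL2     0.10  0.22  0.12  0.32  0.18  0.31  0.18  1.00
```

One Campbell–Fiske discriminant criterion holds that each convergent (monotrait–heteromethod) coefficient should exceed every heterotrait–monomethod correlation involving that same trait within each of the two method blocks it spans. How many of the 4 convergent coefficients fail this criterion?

Convergent coefficients and their comparison sets:
Aut (methods 1·2): 0.30 vs {0.28, 0.33, 0.24, 0.27, 0.17, 0.18} → fail.
TI (methods 1·2): 0.44 vs {0.28, 0.33, 0.32, 0.39, 0.42, 0.31} → pass.
BD (methods 1·2): 0.43 vs {0.24, 0.27, 0.32, 0.39, 0.31, 0.18} → pass.
HL (methods 1·2): 0.32 vs {0.17, 0.18, 0.42, 0.31, 0.31, 0.18} → fail.
2 of 4 fail.

2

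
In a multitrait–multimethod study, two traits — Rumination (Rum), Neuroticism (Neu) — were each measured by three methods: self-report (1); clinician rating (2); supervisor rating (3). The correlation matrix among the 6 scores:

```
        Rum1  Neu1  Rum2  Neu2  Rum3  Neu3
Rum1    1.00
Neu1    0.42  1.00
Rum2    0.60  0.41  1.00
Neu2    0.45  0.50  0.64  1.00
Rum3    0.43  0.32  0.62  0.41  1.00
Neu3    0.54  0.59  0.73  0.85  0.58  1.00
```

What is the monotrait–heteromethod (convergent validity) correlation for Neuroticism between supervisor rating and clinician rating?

Same trait (Neu), different methods: r(Neu3, Neu2) = 0.85.

0.85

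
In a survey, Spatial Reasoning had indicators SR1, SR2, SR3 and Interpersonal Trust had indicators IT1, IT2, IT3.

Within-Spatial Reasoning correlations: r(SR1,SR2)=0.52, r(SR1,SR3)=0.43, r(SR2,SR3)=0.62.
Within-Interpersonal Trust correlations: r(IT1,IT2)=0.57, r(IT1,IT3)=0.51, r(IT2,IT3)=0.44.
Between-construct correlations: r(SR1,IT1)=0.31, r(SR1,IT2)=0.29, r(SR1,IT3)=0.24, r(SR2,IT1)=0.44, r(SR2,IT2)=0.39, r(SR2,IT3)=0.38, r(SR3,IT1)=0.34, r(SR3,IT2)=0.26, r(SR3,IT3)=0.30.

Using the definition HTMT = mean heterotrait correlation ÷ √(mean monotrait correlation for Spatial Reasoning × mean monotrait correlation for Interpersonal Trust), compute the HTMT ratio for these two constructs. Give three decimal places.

Mean heterotrait r = 2.95/9 = 0.3278.
Mean within-SR = 1.57/3 = 0.5233; mean within-IT = 1.52/3 = 0.5067.
Geometric mean = √(0.5233 × 0.5067) = 0.5149.
HTMT = 0.3278 / 0.5149 = 0.637.

0.637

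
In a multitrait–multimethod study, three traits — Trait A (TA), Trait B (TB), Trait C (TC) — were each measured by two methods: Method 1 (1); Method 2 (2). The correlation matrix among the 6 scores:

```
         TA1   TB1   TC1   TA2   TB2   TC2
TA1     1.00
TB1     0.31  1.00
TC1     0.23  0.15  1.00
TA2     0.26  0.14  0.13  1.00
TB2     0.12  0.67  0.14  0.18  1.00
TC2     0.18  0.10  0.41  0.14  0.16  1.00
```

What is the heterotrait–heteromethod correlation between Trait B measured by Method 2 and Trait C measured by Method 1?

Different traits and methods: r(TB2, TC1) = 0.14.

0.14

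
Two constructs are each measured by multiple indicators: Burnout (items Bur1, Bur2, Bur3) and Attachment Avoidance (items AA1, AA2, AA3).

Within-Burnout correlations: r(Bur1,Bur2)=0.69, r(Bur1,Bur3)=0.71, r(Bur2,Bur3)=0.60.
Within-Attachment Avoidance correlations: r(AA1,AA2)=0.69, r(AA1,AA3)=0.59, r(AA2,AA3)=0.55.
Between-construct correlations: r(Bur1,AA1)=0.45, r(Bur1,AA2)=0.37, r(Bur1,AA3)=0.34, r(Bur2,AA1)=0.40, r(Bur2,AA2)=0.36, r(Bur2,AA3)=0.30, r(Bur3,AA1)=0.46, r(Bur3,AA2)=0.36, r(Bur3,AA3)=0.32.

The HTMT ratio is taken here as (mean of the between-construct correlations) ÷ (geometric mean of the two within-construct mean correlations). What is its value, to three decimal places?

0.585

Between-construct mean = 3.36/9 = 0.3733.
Mean within-Bur = 2.00/3 = 0.6667; mean within-AA = 1.83/3 = 0.6100.
Geometric mean = √(0.6667 × 0.6100) = 0.6377.
HTMT = 0.3733 / 0.6377 = 0.585.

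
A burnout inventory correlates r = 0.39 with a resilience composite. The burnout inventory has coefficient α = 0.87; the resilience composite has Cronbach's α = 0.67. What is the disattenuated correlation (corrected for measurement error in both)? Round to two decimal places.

0.51

r_true = r_obs / √(r_xx · r_yy) = 0.39 / √(0.87 × 0.67) = 0.39 / √0.5829 = 0.39 / 0.7635 ≈ 0.51.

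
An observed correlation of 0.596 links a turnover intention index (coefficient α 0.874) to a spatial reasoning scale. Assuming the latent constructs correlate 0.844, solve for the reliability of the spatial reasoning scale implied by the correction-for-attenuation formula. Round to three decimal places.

0.571

r_true = r_obs / √(r_xx · r_yy) ⇒ 0.844 = 0.596 / √(0.874 · r_yy).
√(0.874 · r_yy) = 0.596 / 0.844 = 0.7062; 0.874 · r_yy = 0.4987; r_yy = 0.4987 / 0.874 ≈ 0.571.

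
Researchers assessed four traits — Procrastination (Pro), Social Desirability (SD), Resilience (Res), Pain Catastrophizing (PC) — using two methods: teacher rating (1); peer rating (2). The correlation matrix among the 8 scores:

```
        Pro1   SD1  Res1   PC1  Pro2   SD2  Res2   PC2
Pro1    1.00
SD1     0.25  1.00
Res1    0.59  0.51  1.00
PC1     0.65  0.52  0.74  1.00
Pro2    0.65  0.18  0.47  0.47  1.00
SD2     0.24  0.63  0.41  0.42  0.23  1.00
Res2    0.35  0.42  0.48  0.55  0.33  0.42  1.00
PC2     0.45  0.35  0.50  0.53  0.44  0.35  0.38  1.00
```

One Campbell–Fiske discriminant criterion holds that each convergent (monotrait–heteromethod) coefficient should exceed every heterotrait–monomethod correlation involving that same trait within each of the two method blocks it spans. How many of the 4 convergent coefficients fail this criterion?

Checking each validity diagonal entry against its comparison values:
Pro (methods 1·2): 0.65 vs {0.25, 0.23, 0.59, 0.33, 0.65, 0.44} → fail.
SD (methods 1·2): 0.63 vs {0.25, 0.23, 0.51, 0.42, 0.52, 0.35} → pass.
Res (methods 1·2): 0.48 vs {0.59, 0.33, 0.51, 0.42, 0.74, 0.38} → fail.
PC (methods 1·2): 0.53 vs {0.65, 0.44, 0.52, 0.35, 0.74, 0.38} → fail.
3 of 4 fail.

3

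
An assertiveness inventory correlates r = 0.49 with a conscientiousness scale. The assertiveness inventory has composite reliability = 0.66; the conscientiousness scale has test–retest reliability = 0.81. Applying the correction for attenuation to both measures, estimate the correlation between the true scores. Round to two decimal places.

r_true = r_obs / √(r_xx · r_yy) = 0.49 / √(0.66 × 0.81) = 0.49 / √0.5346 = 0.49 / 0.7312 ≈ 0.67.

0.67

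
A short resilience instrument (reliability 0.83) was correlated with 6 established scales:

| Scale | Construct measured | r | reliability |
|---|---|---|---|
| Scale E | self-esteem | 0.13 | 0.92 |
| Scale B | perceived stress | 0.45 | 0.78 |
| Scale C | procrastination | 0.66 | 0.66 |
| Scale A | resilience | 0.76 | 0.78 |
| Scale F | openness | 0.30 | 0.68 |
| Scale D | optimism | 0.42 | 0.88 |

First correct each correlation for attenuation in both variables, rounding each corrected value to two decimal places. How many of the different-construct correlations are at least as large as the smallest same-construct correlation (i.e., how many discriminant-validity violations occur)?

Disattenuated r (r / √(r_scale · r_new)):
  Scale E (disc): 0.13 / √(0.92·0.83) = 0.15
  Scale B (disc): 0.45 / √(0.78·0.83) = 0.56
  Scale C (disc): 0.66 / √(0.66·0.83) = 0.89
  Scale A (conv): 0.76 / √(0.78·0.83) = 0.94
  Scale F (disc): 0.30 / √(0.68·0.83) = 0.40
  Scale D (disc): 0.42 / √(0.88·0.83) = 0.49
Smallest convergent = 0.94. Discriminant values: 0.15, 0.56, 0.89, 0.40, 0.49; count ≥ 0.94 → 0.

0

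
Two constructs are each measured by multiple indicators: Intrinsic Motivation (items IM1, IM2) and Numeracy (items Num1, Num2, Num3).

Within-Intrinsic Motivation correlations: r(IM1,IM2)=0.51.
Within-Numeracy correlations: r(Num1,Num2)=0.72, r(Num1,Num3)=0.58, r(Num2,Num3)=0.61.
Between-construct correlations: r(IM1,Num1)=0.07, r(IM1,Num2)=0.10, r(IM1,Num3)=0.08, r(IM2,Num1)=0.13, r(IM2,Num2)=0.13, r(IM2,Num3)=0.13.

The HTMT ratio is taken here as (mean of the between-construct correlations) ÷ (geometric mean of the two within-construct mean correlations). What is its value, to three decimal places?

0.187

Mean heterotrait r = 0.64/6 = 0.1067.
Mean within-IM = 0.51/1 = 0.5100; mean within-Num = 1.91/3 = 0.6367.
Geometric mean = √(0.5100 × 0.6367) = 0.5698.
HTMT = 0.1067 / 0.5698 = 0.187.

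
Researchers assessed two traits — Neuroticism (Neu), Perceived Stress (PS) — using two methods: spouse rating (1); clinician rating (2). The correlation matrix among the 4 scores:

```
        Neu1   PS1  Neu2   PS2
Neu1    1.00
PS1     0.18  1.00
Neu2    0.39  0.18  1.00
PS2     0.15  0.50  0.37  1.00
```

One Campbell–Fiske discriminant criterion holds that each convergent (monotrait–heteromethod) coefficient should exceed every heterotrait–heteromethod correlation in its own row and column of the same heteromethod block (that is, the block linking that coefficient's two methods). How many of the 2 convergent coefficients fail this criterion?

Convergent coefficients and their comparison sets:
Neu (methods 1·2): 0.39 vs {0.15, 0.18} → pass.
PS (methods 1·2): 0.50 vs {0.18, 0.15} → pass.
0 of 2 fail.

0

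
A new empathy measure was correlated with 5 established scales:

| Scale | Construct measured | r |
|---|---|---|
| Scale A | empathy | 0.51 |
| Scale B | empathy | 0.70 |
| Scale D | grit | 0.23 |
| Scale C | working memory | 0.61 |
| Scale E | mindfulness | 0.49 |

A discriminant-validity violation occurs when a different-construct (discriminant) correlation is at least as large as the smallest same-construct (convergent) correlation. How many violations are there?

1

Convergent (same construct = empathy): Scale A, Scale B.
Smallest convergent = 0.51. Discriminant values: 0.23, 0.61, 0.49; count ≥ 0.51 → 1.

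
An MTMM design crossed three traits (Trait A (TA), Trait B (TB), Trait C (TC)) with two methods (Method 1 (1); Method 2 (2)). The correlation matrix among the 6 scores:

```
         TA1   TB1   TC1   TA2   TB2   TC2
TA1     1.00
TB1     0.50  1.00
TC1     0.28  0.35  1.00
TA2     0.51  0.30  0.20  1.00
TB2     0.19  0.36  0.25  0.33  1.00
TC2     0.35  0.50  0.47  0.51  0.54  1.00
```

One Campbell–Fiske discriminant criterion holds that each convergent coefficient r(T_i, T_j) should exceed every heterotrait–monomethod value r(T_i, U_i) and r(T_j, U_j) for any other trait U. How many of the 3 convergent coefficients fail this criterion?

3

Checking each validity diagonal entry against its comparison values:
TA (methods 1·2): 0.51 vs {0.50, 0.33, 0.28, 0.51} → fail.
TB (methods 1·2): 0.36 vs {0.50, 0.33, 0.35, 0.54} → fail.
TC (methods 1·2): 0.47 vs {0.28, 0.51, 0.35, 0.54} → fail.
3 of 3 fail.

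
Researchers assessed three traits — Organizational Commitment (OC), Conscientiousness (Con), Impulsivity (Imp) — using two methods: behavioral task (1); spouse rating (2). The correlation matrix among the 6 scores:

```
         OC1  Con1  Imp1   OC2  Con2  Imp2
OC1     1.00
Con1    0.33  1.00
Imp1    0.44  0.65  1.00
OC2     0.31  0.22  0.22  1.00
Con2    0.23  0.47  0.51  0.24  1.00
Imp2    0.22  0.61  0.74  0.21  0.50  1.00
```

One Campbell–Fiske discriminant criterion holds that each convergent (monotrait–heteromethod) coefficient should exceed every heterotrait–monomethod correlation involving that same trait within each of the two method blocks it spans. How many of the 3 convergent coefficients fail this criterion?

2

Each convergent coefficient versus the relevant comparison correlations:
OC (methods 1·2): 0.31 vs {0.33, 0.24, 0.44, 0.21} → fail.
Con (methods 1·2): 0.47 vs {0.33, 0.24, 0.65, 0.50} → fail.
Imp (methods 1·2): 0.74 vs {0.44, 0.21, 0.65, 0.50} → pass.
2 of 3 fail.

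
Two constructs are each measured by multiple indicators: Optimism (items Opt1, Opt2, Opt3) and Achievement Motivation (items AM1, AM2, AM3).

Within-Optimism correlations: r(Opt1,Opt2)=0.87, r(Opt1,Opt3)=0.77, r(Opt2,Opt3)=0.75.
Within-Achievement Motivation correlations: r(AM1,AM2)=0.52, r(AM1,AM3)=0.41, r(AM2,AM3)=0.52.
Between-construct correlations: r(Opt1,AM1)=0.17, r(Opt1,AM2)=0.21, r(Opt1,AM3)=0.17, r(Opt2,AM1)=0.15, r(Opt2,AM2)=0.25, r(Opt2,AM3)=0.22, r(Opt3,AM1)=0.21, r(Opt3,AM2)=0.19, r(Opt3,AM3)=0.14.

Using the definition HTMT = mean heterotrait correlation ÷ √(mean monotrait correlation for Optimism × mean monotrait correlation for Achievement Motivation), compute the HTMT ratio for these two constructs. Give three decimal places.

0.306

Mean heterotrait r = 1.71/9 = 0.1900.
Mean within-Opt = 2.39/3 = 0.7967; mean within-AM = 1.45/3 = 0.4833.
Geometric mean = √(0.7967 × 0.4833) = 0.6205.
HTMT = 0.1900 / 0.6205 = 0.306.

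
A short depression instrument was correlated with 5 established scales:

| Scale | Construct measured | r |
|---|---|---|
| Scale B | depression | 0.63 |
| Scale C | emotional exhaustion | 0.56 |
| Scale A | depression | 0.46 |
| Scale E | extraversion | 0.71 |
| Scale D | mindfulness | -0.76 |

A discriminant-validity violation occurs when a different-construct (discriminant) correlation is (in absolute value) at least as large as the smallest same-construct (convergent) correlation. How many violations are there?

Convergent (same construct = depression): Scale B, Scale A.
Smallest convergent = 0.46. Discriminant |r|: 0.56, 0.71, 0.76; count ≥ 0.46 → 3.

3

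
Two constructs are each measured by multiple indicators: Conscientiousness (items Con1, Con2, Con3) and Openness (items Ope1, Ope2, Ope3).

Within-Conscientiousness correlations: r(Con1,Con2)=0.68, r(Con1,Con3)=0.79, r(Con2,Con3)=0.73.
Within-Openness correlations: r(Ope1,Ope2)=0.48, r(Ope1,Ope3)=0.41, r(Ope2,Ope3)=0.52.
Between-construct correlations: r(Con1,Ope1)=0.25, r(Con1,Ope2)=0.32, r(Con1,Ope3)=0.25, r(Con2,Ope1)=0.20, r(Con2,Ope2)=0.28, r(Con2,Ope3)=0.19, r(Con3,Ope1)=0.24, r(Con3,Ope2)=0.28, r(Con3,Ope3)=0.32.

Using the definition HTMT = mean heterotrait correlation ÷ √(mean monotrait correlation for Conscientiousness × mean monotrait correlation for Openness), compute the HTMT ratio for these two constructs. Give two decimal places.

Mean between = 2.33/9 = 0.2589.
Mean within-Con = 2.20/3 = 0.7333; mean within-Ope = 1.41/3 = 0.4700.
Geometric mean = √(0.7333 × 0.4700) = 0.5871.
HTMT = 0.2589 / 0.5871 = 0.44.

0.44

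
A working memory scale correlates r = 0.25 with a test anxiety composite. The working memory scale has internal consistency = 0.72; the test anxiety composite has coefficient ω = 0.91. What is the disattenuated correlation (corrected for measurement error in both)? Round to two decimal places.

r_true = r_obs / √(r_xx · r_yy) = 0.25 / √(0.72 × 0.91) = 0.25 / √0.6552 = 0.25 / 0.8094 ≈ 0.31.

0.31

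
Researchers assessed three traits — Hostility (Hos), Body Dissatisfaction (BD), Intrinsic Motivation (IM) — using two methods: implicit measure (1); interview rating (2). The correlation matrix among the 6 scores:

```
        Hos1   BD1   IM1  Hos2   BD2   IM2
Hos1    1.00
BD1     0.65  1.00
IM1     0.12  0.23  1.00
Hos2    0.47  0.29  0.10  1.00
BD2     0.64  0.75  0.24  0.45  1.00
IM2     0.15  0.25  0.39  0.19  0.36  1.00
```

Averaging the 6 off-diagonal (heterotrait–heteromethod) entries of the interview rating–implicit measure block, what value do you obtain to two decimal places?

0.28

HTHM values (method 2 × method 1): 0.29, 0.10, 0.64, 0.24, 0.15, 0.25; mean = 1.67/6 = 0.28.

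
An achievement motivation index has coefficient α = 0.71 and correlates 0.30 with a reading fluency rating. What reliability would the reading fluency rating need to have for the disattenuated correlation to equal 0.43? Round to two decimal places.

0.69

r_true = r_obs / √(r_xx · r_yy) ⇒ 0.43 = 0.30 / √(0.71 · r_yy).
√(0.71 · r_yy) = 0.30 / 0.43 = 0.6977; 0.71 · r_yy = 0.4868; r_yy = 0.4868 / 0.71 ≈ 0.69.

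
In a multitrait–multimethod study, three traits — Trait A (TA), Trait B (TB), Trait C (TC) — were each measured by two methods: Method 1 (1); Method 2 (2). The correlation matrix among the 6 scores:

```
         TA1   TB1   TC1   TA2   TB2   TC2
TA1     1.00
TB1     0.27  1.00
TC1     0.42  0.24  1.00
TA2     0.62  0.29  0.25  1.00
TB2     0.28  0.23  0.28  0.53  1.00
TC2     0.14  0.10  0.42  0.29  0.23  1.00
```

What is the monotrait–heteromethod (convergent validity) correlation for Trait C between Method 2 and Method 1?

Same trait (TC), different methods: r(TC2, TC1) = 0.42.

0.42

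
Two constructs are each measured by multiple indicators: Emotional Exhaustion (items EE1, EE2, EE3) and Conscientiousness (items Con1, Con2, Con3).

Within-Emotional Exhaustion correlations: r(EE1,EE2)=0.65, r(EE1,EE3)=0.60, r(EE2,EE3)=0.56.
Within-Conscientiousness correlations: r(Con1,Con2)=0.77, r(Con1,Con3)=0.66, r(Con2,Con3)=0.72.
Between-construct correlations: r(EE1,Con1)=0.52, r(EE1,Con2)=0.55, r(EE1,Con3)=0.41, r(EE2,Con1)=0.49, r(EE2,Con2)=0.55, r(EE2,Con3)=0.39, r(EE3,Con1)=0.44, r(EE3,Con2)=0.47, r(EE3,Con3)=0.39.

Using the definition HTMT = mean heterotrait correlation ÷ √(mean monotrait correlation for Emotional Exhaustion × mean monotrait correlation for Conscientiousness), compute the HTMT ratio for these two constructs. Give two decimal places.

Between-construct mean = 4.21/9 = 0.4678.
Mean within-EE = 1.81/3 = 0.6033; mean within-Con = 2.15/3 = 0.7167.
Geometric mean = √(0.6033 × 0.7167) = 0.6576.
HTMT = 0.4678 / 0.6576 = 0.71.

0.71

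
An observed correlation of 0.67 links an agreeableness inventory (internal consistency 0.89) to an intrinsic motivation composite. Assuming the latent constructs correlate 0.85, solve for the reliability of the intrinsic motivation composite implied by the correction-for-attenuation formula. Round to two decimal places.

0.70

r_true = r_obs / √(r_xx · r_yy) ⇒ 0.85 = 0.67 / √(0.89 · r_yy).
√(0.89 · r_yy) = 0.67 / 0.85 = 0.7882; 0.89 · r_yy = 0.6213; r_yy = 0.6213 / 0.89 ≈ 0.70.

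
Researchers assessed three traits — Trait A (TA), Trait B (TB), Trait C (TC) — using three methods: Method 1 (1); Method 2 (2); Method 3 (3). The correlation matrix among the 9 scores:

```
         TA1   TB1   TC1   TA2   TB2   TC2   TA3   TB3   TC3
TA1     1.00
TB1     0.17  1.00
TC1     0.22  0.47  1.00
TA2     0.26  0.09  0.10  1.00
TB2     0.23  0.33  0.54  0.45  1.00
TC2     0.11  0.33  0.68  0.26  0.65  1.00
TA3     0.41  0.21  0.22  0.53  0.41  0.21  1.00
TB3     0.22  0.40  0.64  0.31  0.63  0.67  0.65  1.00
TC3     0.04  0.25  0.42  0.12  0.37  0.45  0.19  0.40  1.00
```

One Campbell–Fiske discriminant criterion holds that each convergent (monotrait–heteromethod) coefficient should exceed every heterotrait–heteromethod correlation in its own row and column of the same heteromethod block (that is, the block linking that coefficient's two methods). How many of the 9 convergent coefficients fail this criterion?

5

Each convergent coefficient versus the relevant comparison correlations:
TA (methods 1·2): 0.26 vs {0.23, 0.09, 0.11, 0.10} → pass.
TA (methods 1·3): 0.41 vs {0.22, 0.21, 0.04, 0.22} → pass.
TA (methods 2·3): 0.53 vs {0.31, 0.41, 0.12, 0.21} → pass.
TB (methods 1·2): 0.33 vs {0.09, 0.23, 0.33, 0.54} → fail.
TB (methods 1·3): 0.40 vs {0.21, 0.22, 0.25, 0.64} → fail.
TB (methods 2·3): 0.63 vs {0.41, 0.31, 0.37, 0.67} → fail.
TC (methods 1·2): 0.68 vs {0.10, 0.11, 0.54, 0.33} → pass.
TC (methods 1·3): 0.42 vs {0.22, 0.04, 0.64, 0.25} → fail.
TC (methods 2·3): 0.45 vs {0.21, 0.12, 0.67, 0.37} → fail.
5 of 9 fail.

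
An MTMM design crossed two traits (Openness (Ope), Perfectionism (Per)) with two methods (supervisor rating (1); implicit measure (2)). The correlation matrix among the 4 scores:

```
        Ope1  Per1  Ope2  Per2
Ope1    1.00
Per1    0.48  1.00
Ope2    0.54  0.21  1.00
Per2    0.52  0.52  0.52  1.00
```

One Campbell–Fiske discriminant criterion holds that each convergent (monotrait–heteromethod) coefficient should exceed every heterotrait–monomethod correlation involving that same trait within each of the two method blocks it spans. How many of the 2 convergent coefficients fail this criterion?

1

Convergent coefficients and their comparison sets:
Ope (methods 1·2): 0.54 vs {0.48, 0.52} → pass.
Per (methods 1·2): 0.52 vs {0.48, 0.52} → fail.
1 of 2 fail.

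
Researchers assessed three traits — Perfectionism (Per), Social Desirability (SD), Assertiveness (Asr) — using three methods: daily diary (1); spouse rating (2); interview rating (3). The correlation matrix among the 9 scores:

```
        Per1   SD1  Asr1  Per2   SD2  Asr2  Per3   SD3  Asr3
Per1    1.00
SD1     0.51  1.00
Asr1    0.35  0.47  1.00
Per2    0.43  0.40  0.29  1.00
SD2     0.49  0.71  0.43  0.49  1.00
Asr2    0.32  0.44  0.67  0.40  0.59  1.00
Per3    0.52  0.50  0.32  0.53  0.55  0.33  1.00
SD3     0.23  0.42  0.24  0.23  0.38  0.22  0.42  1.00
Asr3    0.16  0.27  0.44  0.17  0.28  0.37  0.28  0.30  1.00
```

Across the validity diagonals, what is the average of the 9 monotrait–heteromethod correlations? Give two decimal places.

0.50

Convergent values: 0.43, 0.52, 0.53, 0.71, 0.42, 0.38, 0.67, 0.44, 0.37; mean = 4.47/9 = 0.50.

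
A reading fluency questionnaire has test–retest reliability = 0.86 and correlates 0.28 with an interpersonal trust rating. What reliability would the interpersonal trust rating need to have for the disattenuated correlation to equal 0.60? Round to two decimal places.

0.25

r_true = r_obs / √(r_xx · r_yy) ⇒ 0.60 = 0.28 / √(0.86 · r_yy).
√(0.86 · r_yy) = 0.28 / 0.60 = 0.4667; 0.86 · r_yy = 0.2178; r_yy = 0.2178 / 0.86 ≈ 0.25.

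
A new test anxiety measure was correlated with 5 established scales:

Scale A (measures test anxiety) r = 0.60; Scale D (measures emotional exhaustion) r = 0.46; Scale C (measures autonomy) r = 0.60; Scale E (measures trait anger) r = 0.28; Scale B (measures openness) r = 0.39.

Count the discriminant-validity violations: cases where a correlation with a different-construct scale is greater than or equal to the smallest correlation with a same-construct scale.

1

Convergent (same construct = test anxiety): Scale A.
Smallest convergent = 0.60. Discriminant values: 0.46, 0.60, 0.28, 0.39; count ≥ 0.60 → 1.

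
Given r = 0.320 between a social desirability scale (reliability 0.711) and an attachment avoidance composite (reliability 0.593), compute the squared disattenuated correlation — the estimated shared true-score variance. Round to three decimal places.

Disattenuated r = 0.320 / √(0.711 × 0.593) = 0.320 / 0.6493 = 0.4928.
Shared true-score variance = 0.4928² = 0.2429 ≈ 0.243.

0.243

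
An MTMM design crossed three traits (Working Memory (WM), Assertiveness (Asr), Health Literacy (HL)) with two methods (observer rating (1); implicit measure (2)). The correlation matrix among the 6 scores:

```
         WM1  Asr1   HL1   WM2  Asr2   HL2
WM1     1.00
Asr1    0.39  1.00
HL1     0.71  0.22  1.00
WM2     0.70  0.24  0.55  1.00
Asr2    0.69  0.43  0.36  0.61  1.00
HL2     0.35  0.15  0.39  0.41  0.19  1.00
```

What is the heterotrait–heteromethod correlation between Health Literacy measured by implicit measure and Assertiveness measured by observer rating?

Different traits and methods: r(HL2, Asr1) = 0.15.

0.15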